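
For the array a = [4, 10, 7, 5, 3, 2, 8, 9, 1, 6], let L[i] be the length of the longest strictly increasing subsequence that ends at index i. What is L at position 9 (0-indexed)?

dp[i] = 1 + max{dp[j] : j<i, a[j]<a[i]} (or 1 if no such j):
i:      0  1  2  3  4  5  6  7  8  9
a[i]:   4 10  7  5  3  2  8  9  1  6
dp:     1  2  2  2  1  1  3  4  1  3
At index 9 the value is 3.

3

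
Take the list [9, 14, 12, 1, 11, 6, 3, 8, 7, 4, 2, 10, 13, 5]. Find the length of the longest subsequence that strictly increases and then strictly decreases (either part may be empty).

inc[i] = longest strictly increasing subsequence ending at i; dec[i] = longest strictly decreasing subsequence starting at i:
i:      1  2  3  4  5  6  7  8  9 10 11 12 13 14
a[i]:   9 14 12  1 11  6  3  8  7  4  2 10 13  5
inc:    1  2  2  1  2  2  2  3  3  3  2  4  5  4
dec:    5  7  6  1  5  3  2  4  3  2  1  2  2  1
Best peak at i=2 (value 14): inc=2, dec=7, length 2+7−1 = 8.

8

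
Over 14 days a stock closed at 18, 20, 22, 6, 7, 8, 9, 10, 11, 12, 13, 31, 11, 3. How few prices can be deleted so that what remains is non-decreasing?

5

Fewest deletions = n − (longest non-decreasing subsequence).
i:      1  2  3  4  5  6  7  8  9 10 11 12 13 14
a[i]:  18 20 22  6  7  8  9 10 11 12 13 31 11  3
dp:     1  2  3  1  2  3  4  5  6  7  8  9  7  1
max dp = 9, so deletions = 14 − 9 = 5.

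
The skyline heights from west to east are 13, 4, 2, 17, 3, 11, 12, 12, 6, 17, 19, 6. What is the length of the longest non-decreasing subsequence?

7

Let dp[i] be the length of the longest such subsequence ending at index i:
i:      1  2  3  4  5  6  7  8  9 10 11 12
a[i]:  13  4  2 17  3 11 12 12  6 17 19  6
dp:     1  1  1  2  2  3  4  5  3  6  7  4
Maximum dp value is 7.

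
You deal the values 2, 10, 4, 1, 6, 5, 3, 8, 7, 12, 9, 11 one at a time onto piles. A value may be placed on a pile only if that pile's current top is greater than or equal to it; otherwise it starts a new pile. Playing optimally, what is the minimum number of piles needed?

Place each on the leftmost legal pile:
2 → new pile 1 (tops now [2])
10 → new pile 2 (tops now [2, 10])
4 → pile 2 (tops now [2, 4])
1 → pile 1 (tops now [1, 4])
6 → new pile 3 (tops now [1, 4, 6])
5 → pile 3 (tops now [1, 4, 5])
3 → pile 2 (tops now [1, 3, 5])
8 → new pile 4 (tops now [1, 3, 5, 8])
7 → pile 4 (tops now [1, 3, 5, 7])
12 → new pile 5 (tops now [1, 3, 5, 7, 12])
9 → pile 5 (tops now [1, 3, 5, 7, 9])
11 → new pile 6 (tops now [1, 3, 5, 7, 9, 11])
Six piles.

6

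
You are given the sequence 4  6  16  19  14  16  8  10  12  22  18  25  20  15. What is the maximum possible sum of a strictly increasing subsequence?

Let S[i] be the best sum of a strictly increasing subsequence ending at i:
i:      1  2  3  4  5  6  7  8  9 10 11 12 13 14
a[i]:   4  6 16 19 14 16  8 10 12 22 18 25 20 15
S:      4 10 26 45 24 40 18 28 40 67 58 92 78 55
Maximum is 92 (e.g. 4 + 6 + 16 + 19 + 22 + 25).

92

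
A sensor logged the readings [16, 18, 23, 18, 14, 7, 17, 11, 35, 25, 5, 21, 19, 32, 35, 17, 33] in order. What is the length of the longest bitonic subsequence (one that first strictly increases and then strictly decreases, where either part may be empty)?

8

inc[i] = longest strictly increasing subsequence ending at i; dec[i] = longest strictly decreasing subsequence starting at i:
i:      1  2  3  4  5  6  7  8  9 10 11 12 13 14 15 16 17
a[i]:  16 18 23 18 14  7 17 11 35 25  5 21 19 32 35 17 33
inc:    1  2  3  2  1  1  2  2  4  4  1  3  3  5  6  3  6
dec:    4  4  5  4  3  2  3  2  5  4  1  3  2  2  2  1  1
Best peak at i=9 (value 35): inc=4, dec=5, length 4+5−1 = 8.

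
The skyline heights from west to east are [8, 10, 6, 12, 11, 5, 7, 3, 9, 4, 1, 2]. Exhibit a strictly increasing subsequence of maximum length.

8, 10, 12

Patience tails give the LIS length; then backtrack through the dp parents:
8 → extends → [8]
10 → extends → [8, 10]
6 → replaces 8 → [6, 10]
12 → extends → [6, 10, 12]
11 → replaces 12 → [6, 10, 11]
5 → replaces 6 → [5, 10, 11]
7 → replaces 10 → [5, 7, 11]
3 → replaces 5 → [3, 7, 11]
9 → replaces 11 → [3, 7, 9]
4 → replaces 7 → [3, 4, 9]
1 → replaces 3 → [1, 4, 9]
2 → replaces 4 → [1, 2, 9]
Length 3; one witness is 8, 10, 12.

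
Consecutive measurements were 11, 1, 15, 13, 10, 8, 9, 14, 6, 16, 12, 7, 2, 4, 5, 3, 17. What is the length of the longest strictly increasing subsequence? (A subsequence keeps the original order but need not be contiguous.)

6

Track the smallest tail for each achievable length (strict):
11 → extends → [11]
1 → replaces 11 → [1]
15 → extends → [1, 15]
13 → replaces 15 → [1, 13]
10 → replaces 13 → [1, 10]
8 → replaces 10 → [1, 8]
9 → extends → [1, 8, 9]
14 → extends → [1, 8, 9, 14]
6 → replaces 8 → [1, 6, 9, 14]
16 → extends → [1, 6, 9, 14, 16]
12 → replaces 14 → [1, 6, 9, 12, 16]
7 → replaces 9 → [1, 6, 7, 12, 16]
2 → replaces 6 → [1, 2, 7, 12, 16]
4 → replaces 7 → [1, 2, 4, 12, 16]
5 → replaces 12 → [1, 2, 4, 5, 16]
3 → replaces 4 → [1, 2, 3, 5, 16]
17 → extends → [1, 2, 3, 5, 16, 17]
Six tails, so the longest strictly increasing subsequence has length 6 (e.g. 1, 8, 9, 14, 16, 17).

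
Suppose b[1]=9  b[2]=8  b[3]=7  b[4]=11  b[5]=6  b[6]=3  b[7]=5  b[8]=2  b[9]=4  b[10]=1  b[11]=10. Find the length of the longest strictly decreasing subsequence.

Negate each value so 'decreasing' becomes 'increasing', then run patience tails on the negated sequence:
-9 → extends → [-9]
-8 → extends → [-9, -8]
-7 → extends → [-9, -8, -7]
-11 → replaces -9 → [-11, -8, -7]
-6 → extends → [-11, -8, -7, -6]
-3 → extends → [-11, -8, -7, -6, -3]
-5 → replaces -3 → [-11, -8, -7, -6, -5]
-2 → extends → [-11, -8, -7, -6, -5, -2]
-4 → replaces -2 → [-11, -8, -7, -6, -5, -4]
-1 → extends → [-11, -8, -7, -6, -5, -4, -1]
-10 → replaces -8 → [-11, -10, -7, -6, -5, -4, -1]
Seven tails, so the longest strictly decreasing subsequence of the original has length 7.

7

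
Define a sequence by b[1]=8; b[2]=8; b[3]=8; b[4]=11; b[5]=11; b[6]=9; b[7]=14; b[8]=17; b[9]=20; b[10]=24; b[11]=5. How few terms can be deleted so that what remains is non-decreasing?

Fewest deletions = n − (longest non-decreasing subsequence).
Patience tails:
8 → extends → [8]
8 → extends → [8, 8]
8 → extends → [8, 8, 8]
11 → extends → [8, 8, 8, 11]
11 → extends → [8, 8, 8, 11, 11]
9 → replaces 11 → [8, 8, 8, 9, 11]
14 → extends → [8, 8, 8, 9, 11, 14]
17 → extends → [8, 8, 8, 9, 11, 14, 17]
20 → extends → [8, 8, 8, 9, 11, 14, 17, 20]
24 → extends → [8, 8, 8, 9, 11, 14, 17, 20, 24]
5 → replaces 8 → [5, 8, 8, 9, 11, 14, 17, 20, 24]
Longest non-decreasing subsequence has length 9, so deletions = 11 − 9 = 2.

2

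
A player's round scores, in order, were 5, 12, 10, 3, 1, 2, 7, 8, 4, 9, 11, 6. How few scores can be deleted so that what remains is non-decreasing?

Fewest deletions = n − (longest non-decreasing subsequence).
i:      1  2  3  4  5  6  7  8  9 10 11 12
a[i]:   5 12 10  3  1  2  7  8  4  9 11  6
dp:     1  2  2  1  1  2  3  4  3  5  6  4
max dp = 6, so deletions = 12 − 6 = 6.

6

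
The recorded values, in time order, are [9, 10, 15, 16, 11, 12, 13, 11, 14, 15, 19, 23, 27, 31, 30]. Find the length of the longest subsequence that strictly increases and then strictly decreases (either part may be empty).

inc[i] = longest strictly increasing subsequence ending at i; dec[i] = longest strictly decreasing subsequence starting at i:
i:      1  2  3  4  5  6  7  8  9 10 11 12 13 14 15
a[i]:   9 10 15 16 11 12 13 11 14 15 19 23 27 31 30
inc:    1  2  3  4  3  4  5  3  6  7  8  9 10 11 11
dec:    1  1  3  3  1  2  2  1  1  1  1  1  1  2  1
Best peak at i=14 (value 31): inc=11, dec=2, length 11+2−1 = 12.

12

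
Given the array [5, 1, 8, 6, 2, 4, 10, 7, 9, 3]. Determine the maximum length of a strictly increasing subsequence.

5

Let dp[i] be the length of the longest such subsequence ending at index i:
i:      1  2  3  4  5  6  7  8  9 10
a[i]:   5  1  8  6  2  4 10  7  9  3
dp:     1  1  2  2  2  3  4  4  5  3
Maximum dp value is 5.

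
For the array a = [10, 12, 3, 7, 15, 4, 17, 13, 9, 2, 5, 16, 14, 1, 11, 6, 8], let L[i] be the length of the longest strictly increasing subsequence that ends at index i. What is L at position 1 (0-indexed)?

2

dp[i] = 1 + max{dp[j] : j<i, a[j]<a[i]} (or 1 if no such j):
i:      0  1  2  3  4  5  6  7  8  9 10 11 12 13 14 15 16
a[i]:  10 12  3  7 15  4 17 13  9  2  5 16 14  1 11  6  8
dp:     1  2  1  2  3  2  4  3  3  1  3  4  4  1  4  4  5
At index 1 the value is 2.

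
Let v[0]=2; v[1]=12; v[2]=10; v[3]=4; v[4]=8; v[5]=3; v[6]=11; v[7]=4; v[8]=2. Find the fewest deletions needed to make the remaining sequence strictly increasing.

Fewest deletions = n − (longest strictly increasing subsequence).
i:      0  1  2  3  4  5  6  7  8
v[i]:   2 12 10  4  8  3 11  4  2
dp:     1  2  2  2  3  2  4  3  1
max dp = 4, so deletions = 9 − 4 = 5.

5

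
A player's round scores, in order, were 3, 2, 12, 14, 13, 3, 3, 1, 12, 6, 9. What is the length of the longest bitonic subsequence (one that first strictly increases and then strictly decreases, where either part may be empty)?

inc[i] = longest strictly increasing subsequence ending at i; dec[i] = longest strictly decreasing subsequence starting at i:
i:      1  2  3  4  5  6  7  8  9 10 11
a[i]:   3  2 12 14 13  3  3  1 12  6  9
inc:    1  1  2  3  3  2  2  1  3  3  4
dec:    3  2  3  4  3  2  2  1  2  1  1
Best peak at i=4 (value 14): inc=3, dec=4, length 3+4−1 = 6.

6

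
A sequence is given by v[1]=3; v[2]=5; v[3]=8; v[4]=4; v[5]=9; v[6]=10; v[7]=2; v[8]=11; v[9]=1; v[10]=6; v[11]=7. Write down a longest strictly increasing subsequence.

3, 5, 8, 9, 10, 11

Patience tails give the LIS length; then backtrack through the dp parents:
3 → extends → [3]
5 → extends → [3, 5]
8 → extends → [3, 5, 8]
4 → replaces 5 → [3, 4, 8]
9 → extends → [3, 4, 8, 9]
10 → extends → [3, 4, 8, 9, 10]
2 → replaces 3 → [2, 4, 8, 9, 10]
11 → extends → [2, 4, 8, 9, 10, 11]
1 → replaces 2 → [1, 4, 8, 9, 10, 11]
6 → replaces 8 → [1, 4, 6, 9, 10, 11]
7 → replaces 9 → [1, 4, 6, 7, 10, 11]
Length 6; one witness is 3, 5, 8, 9, 10, 11.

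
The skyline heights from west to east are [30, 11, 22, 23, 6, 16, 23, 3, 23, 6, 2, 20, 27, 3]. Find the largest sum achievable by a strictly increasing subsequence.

83

Let S[i] be the best sum of a strictly increasing subsequence ending at i:
i:      1  2  3  4  5  6  7  8  9 10 11 12 13 14
a[i]:  30 11 22 23  6 16 23  3 23  6  2 20 27  3
S:     30 11 33 56  6 27 56  3 56  9  2 47 83  5
Maximum is 83 (e.g. 11 + 22 + 23 + 27).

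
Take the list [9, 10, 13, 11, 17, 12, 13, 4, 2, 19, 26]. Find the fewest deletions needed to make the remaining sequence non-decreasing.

Fewest deletions = n − (longest non-decreasing subsequence).
i:      1  2  3  4  5  6  7  8  9 10 11
a[i]:   9 10 13 11 17 12 13  4  2 19 26
dp:     1  2  3  3  4  4  5  1  1  6  7
max dp = 7, so deletions = 11 − 7 = 4.

4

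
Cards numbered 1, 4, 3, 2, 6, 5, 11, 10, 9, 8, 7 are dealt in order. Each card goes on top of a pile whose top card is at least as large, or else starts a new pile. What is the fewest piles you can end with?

4

The minimum number of non-increasing subsequences covering a sequence equals the length of its longest strictly increasing subsequence.
LIS length is 4 (e.g. 1, 4, 6, 11), so 4 piles are needed.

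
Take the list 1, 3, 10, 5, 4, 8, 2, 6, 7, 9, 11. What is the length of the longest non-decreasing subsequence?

Track the smallest tail for each achievable length (allowing ties):
1 → extends → [1]
3 → extends → [1, 3]
10 → extends → [1, 3, 10]
5 → replaces 10 → [1, 3, 5]
4 → replaces 5 → [1, 3, 4]
8 → extends → [1, 3, 4, 8]
2 → replaces 3 → [1, 2, 4, 8]
6 → replaces 8 → [1, 2, 4, 6]
7 → extends → [1, 2, 4, 6, 7]
9 → extends → [1, 2, 4, 6, 7, 9]
11 → extends → [1, 2, 4, 6, 7, 9, 11]
Seven tails, so the longest non-decreasing subsequence has length 7 (e.g. 1, 3, 5, 6, 7, 9, 11).

7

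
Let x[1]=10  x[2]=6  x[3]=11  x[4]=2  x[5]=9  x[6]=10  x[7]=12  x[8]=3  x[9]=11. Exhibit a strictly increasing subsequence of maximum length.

6, 9, 10, 12

Patience tails give the LIS length; then backtrack through the dp parents:
10 → extends → [10]
6 → replaces 10 → [6]
11 → extends → [6, 11]
2 → replaces 6 → [2, 11]
9 → replaces 11 → [2, 9]
10 → extends → [2, 9, 10]
12 → extends → [2, 9, 10, 12]
3 → replaces 9 → [2, 3, 10, 12]
11 → replaces 12 → [2, 3, 10, 11]
Length 4; one witness is 6, 9, 10, 12.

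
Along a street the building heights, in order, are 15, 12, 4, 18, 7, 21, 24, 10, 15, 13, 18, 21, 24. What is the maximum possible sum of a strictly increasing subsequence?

Let S[i] be the best sum of a strictly increasing subsequence ending at i:
i:      1  2  3  4  5  6  7  8  9 10 11 12 13
a[i]:  15 12  4 18  7 21 24 10 15 13 18 21 24
S:     15 12  4 33 11 54 78 21 36 34 54 75 99
Maximum is 99 (e.g. 4 + 7 + 10 + 15 + 18 + 21 + 24).

99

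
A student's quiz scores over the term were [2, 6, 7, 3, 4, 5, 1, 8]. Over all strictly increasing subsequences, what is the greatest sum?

23

Let S[i] be the best sum of a strictly increasing subsequence ending at i:
i:      1  2  3  4  5  6  7  8
a[i]:   2  6  7  3  4  5  1  8
S:      2  8 15  5  9 14  1 23
Maximum is 23 (e.g. 2 + 6 + 7 + 8).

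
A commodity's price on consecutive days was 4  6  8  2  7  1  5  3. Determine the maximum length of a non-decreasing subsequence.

Track the smallest tail for each achievable length (allowing ties):
4 → extends → [4]
6 → extends → [4, 6]
8 → extends → [4, 6, 8]
2 → replaces 4 → [2, 6, 8]
7 → replaces 8 → [2, 6, 7]
1 → replaces 2 → [1, 6, 7]
5 → replaces 6 → [1, 5, 7]
3 → replaces 5 → [1, 3, 7]
Three tails, so the longest non-decreasing subsequence has length 3 (e.g. 4, 6, 8).

3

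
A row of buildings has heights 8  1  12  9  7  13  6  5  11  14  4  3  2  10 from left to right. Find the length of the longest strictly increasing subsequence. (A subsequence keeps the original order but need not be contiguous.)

Let dp[i] be the length of the longest such subsequence ending at index i:
i:      1  2  3  4  5  6  7  8  9 10 11 12 13 14
a[i]:   8  1 12  9  7 13  6  5 11 14  4  3  2 10
dp:     1  1  2  2  2  3  2  2  3  4  2  2  2  3
Maximum dp value is 4.

4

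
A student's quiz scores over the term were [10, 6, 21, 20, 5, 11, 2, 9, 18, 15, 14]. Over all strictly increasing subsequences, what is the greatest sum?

39

Let S[i] be the best sum of a strictly increasing subsequence ending at i:
i:      1  2  3  4  5  6  7  8  9 10 11
a[i]:  10  6 21 20  5 11  2  9 18 15 14
S:     10  6 31 30  5 21  2 15 39 36 35
Maximum is 39 (e.g. 10 + 11 + 18).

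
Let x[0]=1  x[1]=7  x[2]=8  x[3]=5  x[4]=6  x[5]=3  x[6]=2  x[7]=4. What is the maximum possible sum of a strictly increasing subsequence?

Let S[i] be the best sum of a strictly increasing subsequence ending at i:
i:      0  1  2  3  4  5  6  7
x[i]:   1  7  8  5  6  3  2  4
S:      1  8 16  6 12  4  3  8
Maximum is 16 (e.g. 1 + 7 + 8).

16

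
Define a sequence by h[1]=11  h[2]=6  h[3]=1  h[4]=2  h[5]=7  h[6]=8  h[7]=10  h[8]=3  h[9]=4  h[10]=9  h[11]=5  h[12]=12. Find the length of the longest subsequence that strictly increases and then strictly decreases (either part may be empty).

7

inc[i] = longest strictly increasing subsequence ending at i; dec[i] = longest strictly decreasing subsequence starting at i:
i:      1  2  3  4  5  6  7  8  9 10 11 12
h[i]:  11  6  1  2  7  8 10  3  4  9  5 12
inc:    1  1  1  2  3  4  5  3  4  5  5  6
dec:    4  2  1  1  2  2  3  1  1  2  1  1
Best peak at i=7 (value 10): inc=5, dec=3, length 5+3−1 = 7.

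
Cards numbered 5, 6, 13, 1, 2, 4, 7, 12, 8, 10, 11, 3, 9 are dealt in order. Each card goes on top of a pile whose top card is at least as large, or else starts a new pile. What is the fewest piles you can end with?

7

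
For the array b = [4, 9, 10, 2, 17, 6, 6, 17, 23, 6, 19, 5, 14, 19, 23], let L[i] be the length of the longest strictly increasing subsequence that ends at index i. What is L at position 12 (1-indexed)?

dp[i] = 1 + max{dp[j] : j<i, b[j]<b[i]} (or 1 if no such j):
i:      1  2  3  4  5  6  7  8  9 10 11 12 13 14 15
b[i]:   4  9 10  2 17  6  6 17 23  6 19  5 14 19 23
dp:     1  2  3  1  4  2  2  4  5  2  5  2  4  5  6
At index 12 the value is 2.

2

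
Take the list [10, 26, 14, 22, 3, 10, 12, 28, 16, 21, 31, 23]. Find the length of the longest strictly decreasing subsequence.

Let dp[i] be the longest strictly decreasing subsequence ending at i:
i:      1  2  3  4  5  6  7  8  9 10 11 12
a[i]:  10 26 14 22  3 10 12 28 16 21 31 23
dp:     1  1  2  2  3  3  3  1  3  3  1  2
Maximum is 3.

3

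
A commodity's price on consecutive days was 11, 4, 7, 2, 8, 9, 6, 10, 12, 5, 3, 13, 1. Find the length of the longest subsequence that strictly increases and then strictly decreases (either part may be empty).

inc[i] = longest strictly increasing subsequence ending at i; dec[i] = longest strictly decreasing subsequence starting at i:
i:      1  2  3  4  5  6  7  8  9 10 11 12 13
a[i]:  11  4  7  2  8  9  6 10 12  5  3 13  1
inc:    1  1  2  1  3  4  2  5  6  2  2  7  1
dec:    6  3  5  2  5  5  4  4  4  3  2  2  1
Best peak at i=9 (value 12): inc=6, dec=4, length 6+4−1 = 9.

9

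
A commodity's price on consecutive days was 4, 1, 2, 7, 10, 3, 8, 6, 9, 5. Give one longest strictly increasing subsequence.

1, 2, 7, 8, 9

Patience tails give the LIS length; then backtrack through the dp parents:
4 → extends → [4]
1 → replaces 4 → [1]
2 → extends → [1, 2]
7 → extends → [1, 2, 7]
10 → extends → [1, 2, 7, 10]
3 → replaces 7 → [1, 2, 3, 10]
8 → replaces 10 → [1, 2, 3, 8]
6 → replaces 8 → [1, 2, 3, 6]
9 → extends → [1, 2, 3, 6, 9]
5 → replaces 6 → [1, 2, 3, 5, 9]
Length 5; one witness is 1, 2, 7, 8, 9.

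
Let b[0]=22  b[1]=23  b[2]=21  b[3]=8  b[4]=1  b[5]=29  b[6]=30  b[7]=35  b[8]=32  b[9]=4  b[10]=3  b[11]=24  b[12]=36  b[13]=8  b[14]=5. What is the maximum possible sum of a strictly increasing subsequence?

Let S[i] be the best sum of a strictly increasing subsequence ending at i:
i:       0   1   2   3   4   5   6   7   8   9  10  11  12  13  14
b[i]:   22  23  21   8   1  29  30  35  32   4   3  24  36   8   5
S:      22  45  21   8   1  74 104 139 136   5   4  69 175  13  10
Maximum is 175 (e.g. 22 + 23 + 29 + 30 + 35 + 36).

175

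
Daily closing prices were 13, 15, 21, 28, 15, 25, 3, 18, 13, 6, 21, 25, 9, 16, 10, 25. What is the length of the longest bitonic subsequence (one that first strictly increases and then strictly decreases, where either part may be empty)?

8

inc[i] = longest strictly increasing subsequence ending at i; dec[i] = longest strictly decreasing subsequence starting at i:
i:      1  2  3  4  5  6  7  8  9 10 11 12 13 14 15 16
a[i]:  13 15 21 28 15 25  3 18 13  6 21 25  9 16 10 25
inc:    1  2  3  4  2  4  1  3  2  2  4  5  3  4  4  5
dec:    2  3  4  5  3  4  1  3  2  1  3  3  1  2  1  1
Best peak at i=4 (value 28): inc=4, dec=5, length 4+5−1 = 8.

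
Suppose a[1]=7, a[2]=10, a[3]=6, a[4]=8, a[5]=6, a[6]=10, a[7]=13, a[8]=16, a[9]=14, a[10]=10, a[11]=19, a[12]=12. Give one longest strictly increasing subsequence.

7, 8, 10, 13, 16, 19

Patience tails give the LIS length; then backtrack through the dp parents:
7 → extends → [7]
10 → extends → [7, 10]
6 → replaces 7 → [6, 10]
8 → replaces 10 → [6, 8]
6 → already a tail → [6, 8]
10 → extends → [6, 8, 10]
13 → extends → [6, 8, 10, 13]
16 → extends → [6, 8, 10, 13, 16]
14 → replaces 16 → [6, 8, 10, 13, 14]
10 → already a tail → [6, 8, 10, 13, 14]
19 → extends → [6, 8, 10, 13, 14, 19]
12 → replaces 13 → [6, 8, 10, 12, 14, 19]
Length 6; one witness is 7, 8, 10, 13, 16, 19.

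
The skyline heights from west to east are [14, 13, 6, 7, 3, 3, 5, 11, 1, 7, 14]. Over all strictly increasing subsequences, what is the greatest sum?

38

Let S[i] be the best sum of a strictly increasing subsequence ending at i:
i:      1  2  3  4  5  6  7  8  9 10 11
a[i]:  14 13  6  7  3  3  5 11  1  7 14
S:     14 13  6 13  3  3  8 24  1 15 38
Maximum is 38 (e.g. 6 + 7 + 11 + 14).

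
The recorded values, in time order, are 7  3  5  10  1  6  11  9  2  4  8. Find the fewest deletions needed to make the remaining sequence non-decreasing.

Fewest deletions = n − (longest non-decreasing subsequence).
i:      1  2  3  4  5  6  7  8  9 10 11
a[i]:   7  3  5 10  1  6 11  9  2  4  8
dp:     1  1  2  3  1  3  4  4  2  3  4
max dp = 4, so deletions = 11 − 4 = 7.

7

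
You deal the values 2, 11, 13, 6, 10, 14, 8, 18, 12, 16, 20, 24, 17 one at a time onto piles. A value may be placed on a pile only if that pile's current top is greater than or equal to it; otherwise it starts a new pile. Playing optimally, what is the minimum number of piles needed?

7

Place each on the leftmost legal pile:
2 → new pile 1 (tops now [2])
11 → new pile 2 (tops now [2, 11])
13 → new pile 3 (tops now [2, 11, 13])
6 → pile 2 (tops now [2, 6, 13])
10 → pile 3 (tops now [2, 6, 10])
14 → new pile 4 (tops now [2, 6, 10, 14])
8 → pile 3 (tops now [2, 6, 8, 14])
18 → new pile 5 (tops now [2, 6, 8, 14, 18])
12 → pile 4 (tops now [2, 6, 8, 12, 18])
16 → pile 5 (tops now [2, 6, 8, 12, 16])
20 → new pile 6 (tops now [2, 6, 8, 12, 16, 20])
24 → new pile 7 (tops now [2, 6, 8, 12, 16, 20, 24])
17 → pile 6 (tops now [2, 6, 8, 12, 16, 17, 24])
Seven piles.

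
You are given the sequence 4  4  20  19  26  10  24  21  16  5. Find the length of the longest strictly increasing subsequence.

3

Track the smallest tail for each achievable length (strict):
4 → extends → [4]
4 → already a tail → [4]
20 → extends → [4, 20]
19 → replaces 20 → [4, 19]
26 → extends → [4, 19, 26]
10 → replaces 19 → [4, 10, 26]
24 → replaces 26 → [4, 10, 24]
21 → replaces 24 → [4, 10, 21]
16 → replaces 21 → [4, 10, 16]
5 → replaces 10 → [4, 5, 16]
Three tails, so the longest strictly increasing subsequence has length 3 (e.g. 4, 20, 26).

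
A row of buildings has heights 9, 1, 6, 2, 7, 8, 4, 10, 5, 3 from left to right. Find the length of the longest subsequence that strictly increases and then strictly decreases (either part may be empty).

7

inc[i] = longest strictly increasing subsequence ending at i; dec[i] = longest strictly decreasing subsequence starting at i:
i:      1  2  3  4  5  6  7  8  9 10
a[i]:   9  1  6  2  7  8  4 10  5  3
inc:    1  1  2  2  3  4  3  5  4  3
dec:    4  1  3  1  3  3  2  3  2  1
Best peak at i=8 (value 10): inc=5, dec=3, length 5+3−1 = 7.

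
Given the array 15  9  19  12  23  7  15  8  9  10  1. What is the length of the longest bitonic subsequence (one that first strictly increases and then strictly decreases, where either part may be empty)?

inc[i] = longest strictly increasing subsequence ending at i; dec[i] = longest strictly decreasing subsequence starting at i:
i:      1  2  3  4  5  6  7  8  9 10 11
a[i]:  15  9 19 12 23  7 15  8  9 10  1
inc:    1  1  2  2  3  1  3  2  3  4  1
dec:    4  3  4  3  4  2  3  2  2  2  1
Best peak at i=5 (value 23): inc=3, dec=4, length 3+4−1 = 6.

6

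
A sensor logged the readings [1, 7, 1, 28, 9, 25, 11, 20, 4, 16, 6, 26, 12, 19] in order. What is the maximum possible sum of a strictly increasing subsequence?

74

Let S[i] be the best sum of a strictly increasing subsequence ending at i:
i:      1  2  3  4  5  6  7  8  9 10 11 12 13 14
a[i]:   1  7  1 28  9 25 11 20  4 16  6 26 12 19
S:      1  8  1 36 17 42 28 48  5 44 11 74 40 63
Maximum is 74 (e.g. 1 + 7 + 9 + 11 + 20 + 26).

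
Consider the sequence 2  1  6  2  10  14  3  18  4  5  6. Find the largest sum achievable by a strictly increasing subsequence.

50

Let S[i] be the best sum of a strictly increasing subsequence ending at i:
i:      1  2  3  4  5  6  7  8  9 10 11
a[i]:   2  1  6  2 10 14  3 18  4  5  6
S:      2  1  8  3 18 32  6 50 10 15 21
Maximum is 50 (e.g. 2 + 6 + 10 + 14 + 18).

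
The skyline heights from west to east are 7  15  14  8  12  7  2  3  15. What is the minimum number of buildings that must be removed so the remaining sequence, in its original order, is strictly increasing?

Fewest deletions = n − (longest strictly increasing subsequence).
Patience tails:
7 → extends → [7]
15 → extends → [7, 15]
14 → replaces 15 → [7, 14]
8 → replaces 14 → [7, 8]
12 → extends → [7, 8, 12]
7 → already a tail → [7, 8, 12]
2 → replaces 7 → [2, 8, 12]
3 → replaces 8 → [2, 3, 12]
15 → extends → [2, 3, 12, 15]
Longest strictly increasing subsequence has length 4, so deletions = 9 − 4 = 5.

5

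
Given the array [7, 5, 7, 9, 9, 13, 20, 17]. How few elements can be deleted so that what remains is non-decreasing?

2

Fewest deletions = n − (longest non-decreasing subsequence).
i:      1  2  3  4  5  6  7  8
a[i]:   7  5  7  9  9 13 20 17
dp:     1  1  2  3  4  5  6  6
max dp = 6, so deletions = 8 − 6 = 2.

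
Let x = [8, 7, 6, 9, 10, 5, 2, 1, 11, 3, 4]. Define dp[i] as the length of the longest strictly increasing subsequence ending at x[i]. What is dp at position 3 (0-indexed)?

2

dp[i] = 1 + max{dp[j] : j<i, x[j]<x[i]} (or 1 if no such j):
i:      0  1  2  3  4  5  6  7  8  9 10
x[i]:   8  7  6  9 10  5  2  1 11  3  4
dp:     1  1  1  2  3  1  1  1  4  2  3
At index 3 the value is 2.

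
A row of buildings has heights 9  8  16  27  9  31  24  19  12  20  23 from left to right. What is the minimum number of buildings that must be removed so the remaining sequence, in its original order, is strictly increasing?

6

Fewest deletions = n − (longest strictly increasing subsequence).
i:      1  2  3  4  5  6  7  8  9 10 11
a[i]:   9  8 16 27  9 31 24 19 12 20 23
dp:     1  1  2  3  2  4  3  3  3  4  5
max dp = 5, so deletions = 11 − 5 = 6.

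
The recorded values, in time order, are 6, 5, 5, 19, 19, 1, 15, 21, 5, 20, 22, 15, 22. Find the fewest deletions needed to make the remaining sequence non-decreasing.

6

Fewest deletions = n − (longest non-decreasing subsequence).
i:      1  2  3  4  5  6  7  8  9 10 11 12 13
a[i]:   6  5  5 19 19  1 15 21  5 20 22 15 22
dp:     1  1  2  3  4  1  3  5  3  5  6  4  7
max dp = 7, so deletions = 13 − 7 = 6.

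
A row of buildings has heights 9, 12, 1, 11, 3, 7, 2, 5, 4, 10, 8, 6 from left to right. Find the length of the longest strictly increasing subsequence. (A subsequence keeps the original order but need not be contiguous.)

4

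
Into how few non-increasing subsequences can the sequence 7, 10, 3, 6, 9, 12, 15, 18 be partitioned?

6

The minimum number of non-increasing subsequences covering a sequence equals the length of its longest strictly increasing subsequence.
LIS length is 6 (e.g. 3, 6, 9, 12, 15, 18), so 6 piles are needed.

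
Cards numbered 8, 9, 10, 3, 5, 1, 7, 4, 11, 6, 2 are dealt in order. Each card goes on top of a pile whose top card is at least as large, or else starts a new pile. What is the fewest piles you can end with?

Place each on the leftmost legal pile:
8 → new pile 1 (tops now [8])
9 → new pile 2 (tops now [8, 9])
10 → new pile 3 (tops now [8, 9, 10])
3 → pile 1 (tops now [3, 9, 10])
5 → pile 2 (tops now [3, 5, 10])
1 → pile 1 (tops now [1, 5, 10])
7 → pile 3 (tops now [1, 5, 7])
4 → pile 2 (tops now [1, 4, 7])
11 → new pile 4 (tops now [1, 4, 7, 11])
6 → pile 3 (tops now [1, 4, 6, 11])
2 → pile 2 (tops now [1, 2, 6, 11])
Four piles.

4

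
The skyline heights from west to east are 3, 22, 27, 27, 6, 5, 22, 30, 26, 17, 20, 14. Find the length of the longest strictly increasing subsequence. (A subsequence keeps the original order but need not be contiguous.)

4

Let dp[i] be the length of the longest such subsequence ending at index i:
i:      1  2  3  4  5  6  7  8  9 10 11 12
a[i]:   3 22 27 27  6  5 22 30 26 17 20 14
dp:     1  2  3  3  2  2  3  4  4  3  4  3
Maximum dp value is 4.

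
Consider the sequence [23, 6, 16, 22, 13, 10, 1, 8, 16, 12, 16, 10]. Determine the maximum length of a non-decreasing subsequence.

4

Track the smallest tail for each achievable length (allowing ties):
23 → extends → [23]
6 → replaces 23 → [6]
16 → extends → [6, 16]
22 → extends → [6, 16, 22]
13 → replaces 16 → [6, 13, 22]
10 → replaces 13 → [6, 10, 22]
1 → replaces 6 → [1, 10, 22]
8 → replaces 10 → [1, 8, 22]
16 → replaces 22 → [1, 8, 16]
12 → replaces 16 → [1, 8, 12]
16 → extends → [1, 8, 12, 16]
10 → replaces 12 → [1, 8, 10, 16]
Four tails, so the longest non-decreasing subsequence has length 4 (e.g. 6, 16, 16, 16).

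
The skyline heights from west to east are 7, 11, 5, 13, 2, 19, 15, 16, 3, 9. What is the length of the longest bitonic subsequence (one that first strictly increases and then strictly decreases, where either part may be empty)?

inc[i] = longest strictly increasing subsequence ending at i; dec[i] = longest strictly decreasing subsequence starting at i:
i:      1  2  3  4  5  6  7  8  9 10
a[i]:   7 11  5 13  2 19 15 16  3  9
inc:    1  2  1  3  1  4  4  5  2  3
dec:    3  3  2  2  1  3  2  2  1  1
Best peak at i=6 (value 19): inc=4, dec=3, length 4+3−1 = 6.

6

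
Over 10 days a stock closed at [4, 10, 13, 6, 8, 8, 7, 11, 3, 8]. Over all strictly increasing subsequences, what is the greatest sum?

Let S[i] be the best sum of a strictly increasing subsequence ending at i:
i:      1  2  3  4  5  6  7  8  9 10
a[i]:   4 10 13  6  8  8  7 11  3  8
S:      4 14 27 10 18 18 17 29  3 25
Maximum is 29 (e.g. 4 + 6 + 8 + 11).

29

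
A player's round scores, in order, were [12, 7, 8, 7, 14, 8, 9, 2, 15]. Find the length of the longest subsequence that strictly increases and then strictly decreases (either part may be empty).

5

inc[i] = longest strictly increasing subsequence ending at i; dec[i] = longest strictly decreasing subsequence starting at i:
i:      1  2  3  4  5  6  7  8  9
a[i]:  12  7  8  7 14  8  9  2 15
inc:    1  1  2  1  3  2  3  1  4
dec:    4  2  3  2  3  2  2  1  1
Best peak at i=5 (value 14): inc=3, dec=3, length 3+3−1 = 5.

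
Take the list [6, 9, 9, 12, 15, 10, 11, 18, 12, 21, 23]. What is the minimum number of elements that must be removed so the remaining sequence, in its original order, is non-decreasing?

Fewest deletions = n − (longest non-decreasing subsequence).
Patience tails:
6 → extends → [6]
9 → extends → [6, 9]
9 → extends → [6, 9, 9]
12 → extends → [6, 9, 9, 12]
15 → extends → [6, 9, 9, 12, 15]
10 → replaces 12 → [6, 9, 9, 10, 15]
11 → replaces 15 → [6, 9, 9, 10, 11]
18 → extends → [6, 9, 9, 10, 11, 18]
12 → replaces 18 → [6, 9, 9, 10, 11, 12]
21 → extends → [6, 9, 9, 10, 11, 12, 21]
23 → extends → [6, 9, 9, 10, 11, 12, 21, 23]
Longest non-decreasing subsequence has length 8, so deletions = 11 − 8 = 3.

3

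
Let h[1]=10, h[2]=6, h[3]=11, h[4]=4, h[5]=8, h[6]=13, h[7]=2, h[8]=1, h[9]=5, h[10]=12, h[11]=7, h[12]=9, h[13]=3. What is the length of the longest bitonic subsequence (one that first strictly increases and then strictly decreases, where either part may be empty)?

6

inc[i] = longest strictly increasing subsequence ending at i; dec[i] = longest strictly decreasing subsequence starting at i:
i:      1  2  3  4  5  6  7  8  9 10 11 12 13
h[i]:  10  6 11  4  8 13  2  1  5 12  7  9  3
inc:    1  1  2  1  2  3  1  1  2  3  3  4  2
dec:    5  4  4  3  3  4  2  1  2  3  2  2  1
Best peak at i=6 (value 13): inc=3, dec=4, length 3+4−1 = 6.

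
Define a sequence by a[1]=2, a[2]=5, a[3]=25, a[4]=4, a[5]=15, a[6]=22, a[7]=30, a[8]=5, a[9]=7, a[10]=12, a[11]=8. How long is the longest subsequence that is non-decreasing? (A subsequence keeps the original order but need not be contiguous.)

5

Track the smallest tail for each achievable length (allowing ties):
2 → extends → [2]
5 → extends → [2, 5]
25 → extends → [2, 5, 25]
4 → replaces 5 → [2, 4, 25]
15 → replaces 25 → [2, 4, 15]
22 → extends → [2, 4, 15, 22]
30 → extends → [2, 4, 15, 22, 30]
5 → replaces 15 → [2, 4, 5, 22, 30]
7 → replaces 22 → [2, 4, 5, 7, 30]
12 → replaces 30 → [2, 4, 5, 7, 12]
8 → replaces 12 → [2, 4, 5, 7, 8]
Five tails, so the longest non-decreasing subsequence has length 5 (e.g. 2, 5, 15, 22, 30).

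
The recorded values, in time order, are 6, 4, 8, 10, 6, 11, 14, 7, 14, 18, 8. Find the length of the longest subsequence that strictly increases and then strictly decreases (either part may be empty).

inc[i] = longest strictly increasing subsequence ending at i; dec[i] = longest strictly decreasing subsequence starting at i:
i:      1  2  3  4  5  6  7  8  9 10 11
a[i]:   6  4  8 10  6 11 14  7 14 18  8
inc:    1  1  2  3  2  4  5  3  5  6  4
dec:    2  1  2  2  1  2  2  1  2  2  1
Best peak at i=10 (value 18): inc=6, dec=2, length 6+2−1 = 7.

7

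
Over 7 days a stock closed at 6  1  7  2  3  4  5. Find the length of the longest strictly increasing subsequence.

5

Let dp[i] be the length of the longest such subsequence ending at index i:
i:     1 2 3 4 5 6 7
a[i]:  6 1 7 2 3 4 5
dp:    1 1 2 2 3 4 5
Maximum dp value is 5.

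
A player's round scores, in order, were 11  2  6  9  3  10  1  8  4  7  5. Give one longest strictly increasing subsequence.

2, 6, 9, 10

Patience tails give the LIS length; then backtrack through the dp parents:
11 → extends → [11]
2 → replaces 11 → [2]
6 → extends → [2, 6]
9 → extends → [2, 6, 9]
3 → replaces 6 → [2, 3, 9]
10 → extends → [2, 3, 9, 10]
1 → replaces 2 → [1, 3, 9, 10]
8 → replaces 9 → [1, 3, 8, 10]
4 → replaces 8 → [1, 3, 4, 10]
7 → replaces 10 → [1, 3, 4, 7]
5 → replaces 7 → [1, 3, 4, 5]
Length 4; one witness is 2, 6, 9, 10.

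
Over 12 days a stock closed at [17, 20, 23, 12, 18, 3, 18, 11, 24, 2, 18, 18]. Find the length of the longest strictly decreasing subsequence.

Let dp[i] be the longest strictly decreasing subsequence ending at i:
i:      1  2  3  4  5  6  7  8  9 10 11 12
a[i]:  17 20 23 12 18  3 18 11 24  2 18 18
dp:     1  1  1  2  2  3  2  3  1  4  2  2
Maximum is 4.

4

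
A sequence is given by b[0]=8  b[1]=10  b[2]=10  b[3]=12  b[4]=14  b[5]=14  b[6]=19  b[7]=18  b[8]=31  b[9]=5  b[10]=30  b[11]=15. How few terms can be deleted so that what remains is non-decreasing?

4

Fewest deletions = n − (longest non-decreasing subsequence).
Patience tails:
8 → extends → [8]
10 → extends → [8, 10]
10 → extends → [8, 10, 10]
12 → extends → [8, 10, 10, 12]
14 → extends → [8, 10, 10, 12, 14]
14 → extends → [8, 10, 10, 12, 14, 14]
19 → extends → [8, 10, 10, 12, 14, 14, 19]
18 → replaces 19 → [8, 10, 10, 12, 14, 14, 18]
31 → extends → [8, 10, 10, 12, 14, 14, 18, 31]
5 → replaces 8 → [5, 10, 10, 12, 14, 14, 18, 31]
30 → replaces 31 → [5, 10, 10, 12, 14, 14, 18, 30]
15 → replaces 18 → [5, 10, 10, 12, 14, 14, 15, 30]
Longest non-decreasing subsequence has length 8, so deletions = 12 − 8 = 4.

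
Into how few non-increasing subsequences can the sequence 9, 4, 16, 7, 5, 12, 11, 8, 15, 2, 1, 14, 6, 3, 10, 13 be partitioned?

Place each on the leftmost legal pile:
9 → new pile 1 (tops now [9])
4 → pile 1 (tops now [4])
16 → new pile 2 (tops now [4, 16])
7 → pile 2 (tops now [4, 7])
5 → pile 2 (tops now [4, 5])
12 → new pile 3 (tops now [4, 5, 12])
11 → pile 3 (tops now [4, 5, 11])
8 → pile 3 (tops now [4, 5, 8])
15 → new pile 4 (tops now [4, 5, 8, 15])
2 → pile 1 (tops now [2, 5, 8, 15])
1 → pile 1 (tops now [1, 5, 8, 15])
14 → pile 4 (tops now [1, 5, 8, 14])
6 → pile 3 (tops now [1, 5, 6, 14])
3 → pile 2 (tops now [1, 3, 6, 14])
10 → pile 4 (tops now [1, 3, 6, 10])
13 → new pile 5 (tops now [1, 3, 6, 10, 13])
Five piles.

5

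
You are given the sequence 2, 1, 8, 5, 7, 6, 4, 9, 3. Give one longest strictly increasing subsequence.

Patience tails give the LIS length; then backtrack through the dp parents:
2 → extends → [2]
1 → replaces 2 → [1]
8 → extends → [1, 8]
5 → replaces 8 → [1, 5]
7 → extends → [1, 5, 7]
6 → replaces 7 → [1, 5, 6]
4 → replaces 5 → [1, 4, 6]
9 → extends → [1, 4, 6, 9]
3 → replaces 4 → [1, 3, 6, 9]
Length 4; one witness is 2, 5, 7, 9.

2, 5, 7, 9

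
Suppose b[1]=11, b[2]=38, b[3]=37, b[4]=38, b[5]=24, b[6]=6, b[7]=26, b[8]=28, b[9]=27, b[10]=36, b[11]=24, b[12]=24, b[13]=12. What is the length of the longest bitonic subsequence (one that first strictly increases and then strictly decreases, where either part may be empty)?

inc[i] = longest strictly increasing subsequence ending at i; dec[i] = longest strictly decreasing subsequence starting at i:
i:      1  2  3  4  5  6  7  8  9 10 11 12 13
b[i]:  11 38 37 38 24  6 26 28 27 36 24 24 12
inc:    1  2  2  3  2  1  3  4  4  5  2  2  2
dec:    2  6  5  5  2  1  3  4  3  3  2  2  1
Best peak at i=2 (value 38): inc=2, dec=6, length 2+6−1 = 7.

7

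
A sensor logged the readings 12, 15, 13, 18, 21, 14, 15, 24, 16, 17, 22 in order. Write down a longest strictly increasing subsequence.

12, 13, 14, 15, 16, 17, 22

Patience tails give the LIS length; then backtrack through the dp parents:
12 → extends → [12]
15 → extends → [12, 15]
13 → replaces 15 → [12, 13]
18 → extends → [12, 13, 18]
21 → extends → [12, 13, 18, 21]
14 → replaces 18 → [12, 13, 14, 21]
15 → replaces 21 → [12, 13, 14, 15]
24 → extends → [12, 13, 14, 15, 24]
16 → replaces 24 → [12, 13, 14, 15, 16]
17 → extends → [12, 13, 14, 15, 16, 17]
22 → extends → [12, 13, 14, 15, 16, 17, 22]
Length 7; one witness is 12, 13, 14, 15, 16, 17, 22.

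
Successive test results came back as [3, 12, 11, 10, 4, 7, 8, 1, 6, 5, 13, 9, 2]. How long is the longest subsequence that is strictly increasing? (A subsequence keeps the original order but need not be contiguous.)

5

Track the smallest tail for each achievable length (strict):
3 → extends → [3]
12 → extends → [3, 12]
11 → replaces 12 → [3, 11]
10 → replaces 11 → [3, 10]
4 → replaces 10 → [3, 4]
7 → extends → [3, 4, 7]
8 → extends → [3, 4, 7, 8]
1 → replaces 3 → [1, 4, 7, 8]
6 → replaces 7 → [1, 4, 6, 8]
5 → replaces 6 → [1, 4, 5, 8]
13 → extends → [1, 4, 5, 8, 13]
9 → replaces 13 → [1, 4, 5, 8, 9]
2 → replaces 4 → [1, 2, 5, 8, 9]
Five tails, so the longest strictly increasing subsequence has length 5 (e.g. 3, 4, 7, 8, 13).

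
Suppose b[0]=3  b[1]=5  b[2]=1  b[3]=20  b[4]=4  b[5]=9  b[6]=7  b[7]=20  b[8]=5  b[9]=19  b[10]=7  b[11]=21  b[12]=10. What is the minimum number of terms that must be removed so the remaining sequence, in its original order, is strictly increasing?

8

Fewest deletions = n − (longest strictly increasing subsequence).
Patience tails:
3 → extends → [3]
5 → extends → [3, 5]
1 → replaces 3 → [1, 5]
20 → extends → [1, 5, 20]
4 → replaces 5 → [1, 4, 20]
9 → replaces 20 → [1, 4, 9]
7 → replaces 9 → [1, 4, 7]
20 → extends → [1, 4, 7, 20]
5 → replaces 7 → [1, 4, 5, 20]
19 → replaces 20 → [1, 4, 5, 19]
7 → replaces 19 → [1, 4, 5, 7]
21 → extends → [1, 4, 5, 7, 21]
10 → replaces 21 → [1, 4, 5, 7, 10]
Longest strictly increasing subsequence has length 5, so deletions = 13 − 5 = 8.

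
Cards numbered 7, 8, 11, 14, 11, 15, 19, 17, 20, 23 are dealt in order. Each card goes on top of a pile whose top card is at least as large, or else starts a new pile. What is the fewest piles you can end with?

8

Place each on the leftmost legal pile:
7 → new pile 1 (tops now [7])
8 → new pile 2 (tops now [7, 8])
11 → new pile 3 (tops now [7, 8, 11])
14 → new pile 4 (tops now [7, 8, 11, 14])
11 → pile 3 (tops now [7, 8, 11, 14])
15 → new pile 5 (tops now [7, 8, 11, 14, 15])
19 → new pile 6 (tops now [7, 8, 11, 14, 15, 19])
17 → pile 6 (tops now [7, 8, 11, 14, 15, 17])
20 → new pile 7 (tops now [7, 8, 11, 14, 15, 17, 20])
23 → new pile 8 (tops now [7, 8, 11, 14, 15, 17, 20, 23])
Eight piles.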